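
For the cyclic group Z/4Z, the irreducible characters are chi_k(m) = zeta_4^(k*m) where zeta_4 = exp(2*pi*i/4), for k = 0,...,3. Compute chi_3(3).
chi_3(3) = zeta_4^9 = I

Argument: chi_3(3) = zeta_4^(3*3) = zeta_4^9. Since zeta_4^4 = 1, this equals zeta_4^1 = exp(2*pi*i*1/4) = I.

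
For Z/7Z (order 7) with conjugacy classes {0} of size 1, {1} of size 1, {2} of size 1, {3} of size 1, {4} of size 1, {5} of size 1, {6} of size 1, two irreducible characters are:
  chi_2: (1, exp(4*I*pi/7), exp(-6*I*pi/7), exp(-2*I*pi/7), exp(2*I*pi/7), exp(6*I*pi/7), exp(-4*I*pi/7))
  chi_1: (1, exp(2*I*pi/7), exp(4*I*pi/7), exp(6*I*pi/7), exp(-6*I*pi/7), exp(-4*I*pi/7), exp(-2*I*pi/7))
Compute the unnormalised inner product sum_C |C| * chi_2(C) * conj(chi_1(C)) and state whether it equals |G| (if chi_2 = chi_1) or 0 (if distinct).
Sum = 0; so <chi_2, chi_1> = 0 (distinct irreducibles are orthogonal).

Compute term by term over conjugacy classes (|C| * chi_2(C) * conj(chi_1(C))):
  1*(1)*conj(1) + 1*(exp(4*I*pi/7))*conj(exp(2*I*pi/7)) + 1*(exp(-6*I*pi/7))*conj(exp(4*I*pi/7)) + 1*(exp(-2*I*pi/7))*conj(exp(6*I*pi/7)) + 1*(exp(2*I*pi/7))*conj(exp(-6*I*pi/7)) + 1*(exp(6*I*pi/7))*conj(exp(-4*I*pi/7)) + 1*(exp(-4*I*pi/7))*conj(exp(-2*I*pi/7))
  = (1) + (exp(2*I*pi/7)) + (exp(4*I*pi/7)) + (exp(6*I*pi/7)) + (exp(-6*I*pi/7)) + (exp(-4*I*pi/7)) + (exp(-2*I*pi/7))
  = 0.
(Exp terms are combined using exp(i*s)*conj(exp(i*t)) = exp(i*(s-t)), and sums of them are collapsed using the identity that for every m > 1 the m distinct m-th roots of unity sum to 0, e.g. 1 + exp(2*I*pi/3) + exp(-2*I*pi/3) = 0.)
Dividing by |G| = 7 gives 0/7 = 0, matching the row-orthogonality relation <chi_2, chi_1> = [chi_2 = chi_1].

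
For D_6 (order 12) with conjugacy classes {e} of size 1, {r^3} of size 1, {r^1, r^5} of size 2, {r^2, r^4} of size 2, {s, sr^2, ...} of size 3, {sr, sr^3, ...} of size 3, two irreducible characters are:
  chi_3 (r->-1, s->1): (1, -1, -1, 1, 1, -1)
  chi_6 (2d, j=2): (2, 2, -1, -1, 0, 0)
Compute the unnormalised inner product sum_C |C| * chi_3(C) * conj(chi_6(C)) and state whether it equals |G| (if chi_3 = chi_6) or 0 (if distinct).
Sum = 0; so <chi_3, chi_6> = 0 (distinct irreducibles are orthogonal).

Derivation: Compute term by term over conjugacy classes (|C| * chi_3(C) * conj(chi_6(C))):
  1*(1)*conj(2) + 1*(-1)*conj(2) + 2*(-1)*conj(-1) + 2*(1)*conj(-1) + 3*(1)*conj(0) + 3*(-1)*conj(0)
  = (2) + (-2) + (2) + (-2) + (0) + (0)
  = 0.
Dividing by |G| = 12 gives 0/12 = 0, matching the row-orthogonality relation <chi_3, chi_6> = [chi_3 = chi_6].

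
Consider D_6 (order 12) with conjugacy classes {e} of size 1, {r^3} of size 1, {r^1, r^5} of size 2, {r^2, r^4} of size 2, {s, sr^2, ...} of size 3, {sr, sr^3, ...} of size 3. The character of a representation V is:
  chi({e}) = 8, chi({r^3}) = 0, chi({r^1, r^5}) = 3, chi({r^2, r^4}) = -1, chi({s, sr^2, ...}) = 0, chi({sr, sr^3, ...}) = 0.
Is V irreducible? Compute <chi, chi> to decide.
Not irreducible (reducible): <chi, chi> = 7 > 1.

Working: <chi, chi> = (1/|G|) sum_C |C| * |chi(C)|^2 = (1/12)[1*|8|^2 + 1*|0|^2 + 2*|3|^2 + 2*|-1|^2 + 3*|0|^2 + 3*|0|^2]
  = (1/12)[(64) + (0) + (18) + (2) + (0) + (0)] = 84/12 = 7.
A character is irreducible iff <chi, chi> = 1, so this representation is reducible.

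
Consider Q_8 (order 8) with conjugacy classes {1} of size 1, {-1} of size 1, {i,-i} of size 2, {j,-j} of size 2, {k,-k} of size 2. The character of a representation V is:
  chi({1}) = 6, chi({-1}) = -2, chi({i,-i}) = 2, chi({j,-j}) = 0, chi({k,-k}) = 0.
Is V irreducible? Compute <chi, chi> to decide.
Not irreducible (reducible): <chi, chi> = 6 > 1.

Argument: <chi, chi> = (1/|G|) sum_C |C| * |chi(C)|^2 = (1/8)[1*|6|^2 + 1*|-2|^2 + 2*|2|^2 + 2*|0|^2 + 2*|0|^2]
  = (1/8)[(36) + (4) + (8) + (0) + (0)] = 48/8 = 6.
A character is irreducible iff <chi, chi> = 1, so this representation is reducible.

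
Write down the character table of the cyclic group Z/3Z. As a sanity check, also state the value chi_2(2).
Character table of Z/3Z (irreps indexed chi_0,...,chi_2 with chi_k(m) = zeta_3^(k*m), zeta_3 = exp(2*pi*i/3)):
  irrep \ class  {0} (size 1)  {1} (size 1)    {2} (size 1)  
  chi_0          1             1               1             
  chi_1          1             exp(2*I*pi/3)   exp(-2*I*pi/3)
  chi_2          1             exp(-2*I*pi/3)  exp(2*I*pi/3) 

Spot check: chi_2(2) = zeta_3^(2*2) = zeta_3^4 = exp(2*I*pi/3).

Argument: Z/3Z is abelian, so all 3 irreducible complex representations are 1-dimensional. They are given by chi_k(m) = zeta_3^(k*m) for k = 0,...,2. Row orthogonality: sum_m chi_k(m) conj(chi_l(m)) = 3 * [k = l].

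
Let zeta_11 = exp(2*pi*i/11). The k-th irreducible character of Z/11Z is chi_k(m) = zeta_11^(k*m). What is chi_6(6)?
chi_6(6) = zeta_11^36 = exp(6*I*pi/11)

Details: chi_6(6) = zeta_11^(6*6) = zeta_11^36. Since zeta_11^11 = 1, this equals zeta_11^3 = exp(2*pi*i*3/11) = exp(6*I*pi/11).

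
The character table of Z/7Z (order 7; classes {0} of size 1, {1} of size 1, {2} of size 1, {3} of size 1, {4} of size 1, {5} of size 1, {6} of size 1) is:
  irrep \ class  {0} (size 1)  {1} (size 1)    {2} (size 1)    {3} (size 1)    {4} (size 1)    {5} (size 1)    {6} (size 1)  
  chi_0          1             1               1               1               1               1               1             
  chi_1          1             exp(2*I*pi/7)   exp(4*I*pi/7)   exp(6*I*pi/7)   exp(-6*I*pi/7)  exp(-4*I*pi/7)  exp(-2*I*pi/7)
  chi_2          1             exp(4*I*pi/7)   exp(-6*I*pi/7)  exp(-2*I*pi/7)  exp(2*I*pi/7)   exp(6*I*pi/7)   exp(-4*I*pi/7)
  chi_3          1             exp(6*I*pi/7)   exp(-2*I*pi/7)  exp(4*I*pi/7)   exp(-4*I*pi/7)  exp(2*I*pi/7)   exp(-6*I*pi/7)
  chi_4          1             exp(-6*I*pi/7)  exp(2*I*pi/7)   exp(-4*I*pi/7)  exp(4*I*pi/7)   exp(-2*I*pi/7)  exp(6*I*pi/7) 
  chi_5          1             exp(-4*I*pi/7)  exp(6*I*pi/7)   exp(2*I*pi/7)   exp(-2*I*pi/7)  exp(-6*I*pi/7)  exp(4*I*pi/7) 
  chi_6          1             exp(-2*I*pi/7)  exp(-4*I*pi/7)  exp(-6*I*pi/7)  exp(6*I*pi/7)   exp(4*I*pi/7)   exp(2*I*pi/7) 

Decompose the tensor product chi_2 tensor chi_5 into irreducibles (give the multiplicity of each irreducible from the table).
chi_2 tensor chi_5 = chi_0 (all other irreducibles have multiplicity 0).

Working: The character of a tensor product is the pointwise product (chi_2 * chi_5)(C) = chi_2(C) * chi_5(C):
  {0}: (1)*(1), {1}: (exp(4*I*pi/7))*(exp(-4*I*pi/7)), {2}: (exp(-6*I*pi/7))*(exp(6*I*pi/7)), {3}: (exp(-2*I*pi/7))*(exp(2*I*pi/7)), {4}: (exp(2*I*pi/7))*(exp(-2*I*pi/7)), {5}: (exp(6*I*pi/7))*(exp(-6*I*pi/7)), {6}: (exp(-4*I*pi/7))*(exp(4*I*pi/7))
so (chi_2 * chi_5) takes values
  {0} -> 1, {1} -> 1, {2} -> 1, {3} -> 1, {4} -> 1, {5} -> 1, {6} -> 1.
Now take the inner product of this character with each irreducible chi from the table, <chi_2*chi_5, chi> = (1/7) sum_C |C| (chi_2*chi_5)(C) conj(chi(C)):
  <chi_2*chi_5, chi_0> = (1/7)[1*(1)*conj(1) + 1*(1)*conj(1) + 1*(1)*conj(1) + 1*(1)*conj(1) + 1*(1)*conj(1) + 1*(1)*conj(1) + 1*(1)*conj(1)]
      = (1/7)[(1) + (1) + (1) + (1) + (1) + (1) + (1)] = 7/7 = 1
  <chi_2*chi_5, chi_1> = (1/7)[1*(1)*conj(1) + 1*(1)*conj(exp(2*I*pi/7)) + 1*(1)*conj(exp(4*I*pi/7)) + 1*(1)*conj(exp(6*I*pi/7)) + 1*(1)*conj(exp(-6*I*pi/7)) + 1*(1)*conj(exp(-4*I*pi/7)) + 1*(1)*conj(exp(-2*I*pi/7))]
      = (1/7)[(1) + (exp(-2*I*pi/7)) + (exp(-4*I*pi/7)) + (exp(-6*I*pi/7)) + (exp(6*I*pi/7)) + (exp(4*I*pi/7)) + (exp(2*I*pi/7))] = 0/7 = 0
  <chi_2*chi_5, chi_2> = (1/7)[1*(1)*conj(1) + 1*(1)*conj(exp(4*I*pi/7)) + 1*(1)*conj(exp(-6*I*pi/7)) + 1*(1)*conj(exp(-2*I*pi/7)) + 1*(1)*conj(exp(2*I*pi/7)) + 1*(1)*conj(exp(6*I*pi/7)) + 1*(1)*conj(exp(-4*I*pi/7))]
      = (1/7)[(1) + (exp(-4*I*pi/7)) + (exp(6*I*pi/7)) + (exp(2*I*pi/7)) + (exp(-2*I*pi/7)) + (exp(-6*I*pi/7)) + (exp(4*I*pi/7))] = 0/7 = 0
  <chi_2*chi_5, chi_3> = (1/7)[1*(1)*conj(1) + 1*(1)*conj(exp(6*I*pi/7)) + 1*(1)*conj(exp(-2*I*pi/7)) + 1*(1)*conj(exp(4*I*pi/7)) + 1*(1)*conj(exp(-4*I*pi/7)) + 1*(1)*conj(exp(2*I*pi/7)) + 1*(1)*conj(exp(-6*I*pi/7))]
      = (1/7)[(1) + (exp(-6*I*pi/7)) + (exp(2*I*pi/7)) + (exp(-4*I*pi/7)) + (exp(4*I*pi/7)) + (exp(-2*I*pi/7)) + (exp(6*I*pi/7))] = 0/7 = 0
  <chi_2*chi_5, chi_4> = (1/7)[1*(1)*conj(1) + 1*(1)*conj(exp(-6*I*pi/7)) + 1*(1)*conj(exp(2*I*pi/7)) + 1*(1)*conj(exp(-4*I*pi/7)) + 1*(1)*conj(exp(4*I*pi/7)) + 1*(1)*conj(exp(-2*I*pi/7)) + 1*(1)*conj(exp(6*I*pi/7))]
      = (1/7)[(1) + (exp(6*I*pi/7)) + (exp(-2*I*pi/7)) + (exp(4*I*pi/7)) + (exp(-4*I*pi/7)) + (exp(2*I*pi/7)) + (exp(-6*I*pi/7))] = 0/7 = 0
  <chi_2*chi_5, chi_5> = (1/7)[1*(1)*conj(1) + 1*(1)*conj(exp(-4*I*pi/7)) + 1*(1)*conj(exp(6*I*pi/7)) + 1*(1)*conj(exp(2*I*pi/7)) + 1*(1)*conj(exp(-2*I*pi/7)) + 1*(1)*conj(exp(-6*I*pi/7)) + 1*(1)*conj(exp(4*I*pi/7))]
      = (1/7)[(1) + (exp(4*I*pi/7)) + (exp(-6*I*pi/7)) + (exp(-2*I*pi/7)) + (exp(2*I*pi/7)) + (exp(6*I*pi/7)) + (exp(-4*I*pi/7))] = 0/7 = 0
  <chi_2*chi_5, chi_6> = (1/7)[1*(1)*conj(1) + 1*(1)*conj(exp(-2*I*pi/7)) + 1*(1)*conj(exp(-4*I*pi/7)) + 1*(1)*conj(exp(-6*I*pi/7)) + 1*(1)*conj(exp(6*I*pi/7)) + 1*(1)*conj(exp(4*I*pi/7)) + 1*(1)*conj(exp(2*I*pi/7))]
      = (1/7)[(1) + (exp(2*I*pi/7)) + (exp(4*I*pi/7)) + (exp(6*I*pi/7)) + (exp(-6*I*pi/7)) + (exp(-4*I*pi/7)) + (exp(-2*I*pi/7))] = 0/7 = 0
(Exp terms are combined using exp(i*s)*conj(exp(i*t)) = exp(i*(s-t)), and sums of them are collapsed using the identity that for every m > 1 the m distinct m-th roots of unity sum to 0, e.g. 1 + exp(2*I*pi/3) + exp(-2*I*pi/3) = 0.)
Hence the multiplicities are chi_0: 1. Dimension check: dim(chi_2)*dim(chi_5) = 1*1 = 1 and sum (mult * dim) = 1*1 = 1.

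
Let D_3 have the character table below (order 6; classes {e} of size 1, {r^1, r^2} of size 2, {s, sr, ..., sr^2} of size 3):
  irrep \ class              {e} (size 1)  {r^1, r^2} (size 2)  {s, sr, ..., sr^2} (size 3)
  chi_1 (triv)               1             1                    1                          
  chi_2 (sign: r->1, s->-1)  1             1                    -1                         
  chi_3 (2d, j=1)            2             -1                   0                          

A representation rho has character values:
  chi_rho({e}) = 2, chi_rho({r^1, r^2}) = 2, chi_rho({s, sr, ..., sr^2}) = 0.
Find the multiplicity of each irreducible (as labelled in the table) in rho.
Multiplicities: chi_1: 1, chi_2: 1, chi_3: 0.

Reasoning: Use <chi_rho, chi> = (1/|G|) sum_C |C| * chi_rho(C) * conj(chi(C)) with |G| = 6 for each irreducible chi in the table:
  <chi_rho, chi_1> = (1/6)[1*(2)*conj(1) + 2*(2)*conj(1) + 3*(0)*conj(1)]
      = (1/6)[(2) + (4) + (0)] = 6/6 = 1
  <chi_rho, chi_2> = (1/6)[1*(2)*conj(1) + 2*(2)*conj(1) + 3*(0)*conj(-1)]
      = (1/6)[(2) + (4) + (0)] = 6/6 = 1
  <chi_rho, chi_3> = (1/6)[1*(2)*conj(2) + 2*(2)*conj(-1) + 3*(0)*conj(0)]
      = (1/6)[(4) + (-4) + (0)] = 0/6 = 0
Dimension check: dim(rho) = sum (mult * dim) = 1*1 + 1*1 + 0*2 = 2 = chi_rho(e) = 2.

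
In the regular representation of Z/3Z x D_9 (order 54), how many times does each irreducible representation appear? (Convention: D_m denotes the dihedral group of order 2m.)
Each irreducible V_i of dimension d_i appears with multiplicity d_i, i.e. rho_reg = (direct sum over all irreducibles V_i) d_i V_i. The irreducible dimensions for Z/3Z x D_9 are 1, 1, 1, 1, 1, 1, 2, 2, 2, 2, 2, 2, 2, 2, 2, 2, 2, 2: 6 irreducibles of dimension 1, each with multiplicity 1; 12 irreducibles of dimension 2, each with multiplicity 2. Total dimension 6*1*1 + 12*2*2 = 54 = |G|.

General theorem: in the regular representation of a finite group G, each irreducible appears with multiplicity equal to its dimension. Check: dim(rho_reg) = sum d_i^2 = 1 + 1 + 1 + 1 + 1 + 1 + 4 + 4 + 4 + 4 + 4 + 4 + 4 + 4 + 4 + 4 + 4 + 4 = 54 = |G|.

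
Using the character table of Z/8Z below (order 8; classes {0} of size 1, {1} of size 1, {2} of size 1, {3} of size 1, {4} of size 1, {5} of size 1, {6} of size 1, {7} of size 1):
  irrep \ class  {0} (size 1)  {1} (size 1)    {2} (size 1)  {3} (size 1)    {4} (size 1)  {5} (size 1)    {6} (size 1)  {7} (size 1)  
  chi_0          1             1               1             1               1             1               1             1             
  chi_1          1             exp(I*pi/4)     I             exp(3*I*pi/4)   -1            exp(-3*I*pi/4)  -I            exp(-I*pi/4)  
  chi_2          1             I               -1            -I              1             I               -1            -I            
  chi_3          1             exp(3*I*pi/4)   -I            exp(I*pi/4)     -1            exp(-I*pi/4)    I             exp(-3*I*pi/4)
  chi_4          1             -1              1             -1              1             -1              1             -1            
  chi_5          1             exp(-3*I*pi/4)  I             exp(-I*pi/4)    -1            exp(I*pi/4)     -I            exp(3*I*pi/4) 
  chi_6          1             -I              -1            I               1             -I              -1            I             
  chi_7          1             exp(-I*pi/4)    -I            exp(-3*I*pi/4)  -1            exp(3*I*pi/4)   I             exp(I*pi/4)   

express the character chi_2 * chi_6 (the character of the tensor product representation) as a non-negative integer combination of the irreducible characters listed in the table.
chi_2 tensor chi_6 = chi_0 (all other irreducibles have multiplicity 0).

Derivation: The character of a tensor product is the pointwise product (chi_2 * chi_6)(C) = chi_2(C) * chi_6(C):
  {0}: (1)*(1), {1}: (I)*(-I), {2}: (-1)*(-1), {3}: (-I)*(I), {4}: (1)*(1), {5}: (I)*(-I), {6}: (-1)*(-1), {7}: (-I)*(I)
so (chi_2 * chi_6) takes values
  {0} -> 1, {1} -> 1, {2} -> 1, {3} -> 1, {4} -> 1, {5} -> 1, {6} -> 1, {7} -> 1.
Now take the inner product of this character with each irreducible chi from the table, <chi_2*chi_6, chi> = (1/8) sum_C |C| (chi_2*chi_6)(C) conj(chi(C)):
  <chi_2*chi_6, chi_0> = (1/8)[1*(1)*conj(1) + 1*(1)*conj(1) + 1*(1)*conj(1) + 1*(1)*conj(1) + 1*(1)*conj(1) + 1*(1)*conj(1) + 1*(1)*conj(1) + 1*(1)*conj(1)]
      = (1/8)[(1) + (1) + (1) + (1) + (1) + (1) + (1) + (1)] = 8/8 = 1
  <chi_2*chi_6, chi_1> = (1/8)[1*(1)*conj(1) + 1*(1)*conj(exp(I*pi/4)) + 1*(1)*conj(I) + 1*(1)*conj(exp(3*I*pi/4)) + 1*(1)*conj(-1) + 1*(1)*conj(exp(-3*I*pi/4)) + 1*(1)*conj(-I) + 1*(1)*conj(exp(-I*pi/4))]
      = (1/8)[(1) + (exp(-I*pi/4)) + (-I) + (exp(-3*I*pi/4)) + (-1) + (exp(3*I*pi/4)) + (I) + (exp(I*pi/4))] = 0/8 = 0
  <chi_2*chi_6, chi_2> = (1/8)[1*(1)*conj(1) + 1*(1)*conj(I) + 1*(1)*conj(-1) + 1*(1)*conj(-I) + 1*(1)*conj(1) + 1*(1)*conj(I) + 1*(1)*conj(-1) + 1*(1)*conj(-I)]
      = (1/8)[(1) + (-I) + (-1) + (I) + (1) + (-I) + (-1) + (I)] = 0/8 = 0
  <chi_2*chi_6, chi_3> = (1/8)[1*(1)*conj(1) + 1*(1)*conj(exp(3*I*pi/4)) + 1*(1)*conj(-I) + 1*(1)*conj(exp(I*pi/4)) + 1*(1)*conj(-1) + 1*(1)*conj(exp(-I*pi/4)) + 1*(1)*conj(I) + 1*(1)*conj(exp(-3*I*pi/4))]
      = (1/8)[(1) + (exp(-3*I*pi/4)) + (I) + (exp(-I*pi/4)) + (-1) + (exp(I*pi/4)) + (-I) + (exp(3*I*pi/4))] = 0/8 = 0
  <chi_2*chi_6, chi_4> = (1/8)[1*(1)*conj(1) + 1*(1)*conj(-1) + 1*(1)*conj(1) + 1*(1)*conj(-1) + 1*(1)*conj(1) + 1*(1)*conj(-1) + 1*(1)*conj(1) + 1*(1)*conj(-1)]
      = (1/8)[(1) + (-1) + (1) + (-1) + (1) + (-1) + (1) + (-1)] = 0/8 = 0
  <chi_2*chi_6, chi_5> = (1/8)[1*(1)*conj(1) + 1*(1)*conj(exp(-3*I*pi/4)) + 1*(1)*conj(I) + 1*(1)*conj(exp(-I*pi/4)) + 1*(1)*conj(-1) + 1*(1)*conj(exp(I*pi/4)) + 1*(1)*conj(-I) + 1*(1)*conj(exp(3*I*pi/4))]
      = (1/8)[(1) + (exp(3*I*pi/4)) + (-I) + (exp(I*pi/4)) + (-1) + (exp(-I*pi/4)) + (I) + (exp(-3*I*pi/4))] = 0/8 = 0
  <chi_2*chi_6, chi_6> = (1/8)[1*(1)*conj(1) + 1*(1)*conj(-I) + 1*(1)*conj(-1) + 1*(1)*conj(I) + 1*(1)*conj(1) + 1*(1)*conj(-I) + 1*(1)*conj(-1) + 1*(1)*conj(I)]
      = (1/8)[(1) + (I) + (-1) + (-I) + (1) + (I) + (-1) + (-I)] = 0/8 = 0
  <chi_2*chi_6, chi_7> = (1/8)[1*(1)*conj(1) + 1*(1)*conj(exp(-I*pi/4)) + 1*(1)*conj(-I) + 1*(1)*conj(exp(-3*I*pi/4)) + 1*(1)*conj(-1) + 1*(1)*conj(exp(3*I*pi/4)) + 1*(1)*conj(I) + 1*(1)*conj(exp(I*pi/4))]
      = (1/8)[(1) + (exp(I*pi/4)) + (I) + (exp(3*I*pi/4)) + (-1) + (exp(-3*I*pi/4)) + (-I) + (exp(-I*pi/4))] = 0/8 = 0
(Exp terms are combined using exp(i*s)*conj(exp(i*t)) = exp(i*(s-t)), and sums of them are collapsed using the identity that for every m > 1 the m distinct m-th roots of unity sum to 0, e.g. 1 + exp(2*I*pi/3) + exp(-2*I*pi/3) = 0.)
Hence the multiplicities are chi_0: 1. Dimension check: dim(chi_2)*dim(chi_6) = 1*1 = 1 and sum (mult * dim) = 1*1 = 1.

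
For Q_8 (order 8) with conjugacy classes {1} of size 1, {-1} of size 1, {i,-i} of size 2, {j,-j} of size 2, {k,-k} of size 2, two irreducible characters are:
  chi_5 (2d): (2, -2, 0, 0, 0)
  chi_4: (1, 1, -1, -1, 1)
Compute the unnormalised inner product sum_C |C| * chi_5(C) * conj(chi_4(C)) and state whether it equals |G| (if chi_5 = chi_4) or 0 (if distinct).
Sum = 0; so <chi_5, chi_4> = 0 (distinct irreducibles are orthogonal).

Justification: Compute term by term over conjugacy classes (|C| * chi_5(C) * conj(chi_4(C))):
  1*(2)*conj(1) + 1*(-2)*conj(1) + 2*(0)*conj(-1) + 2*(0)*conj(-1) + 2*(0)*conj(1)
  = (2) + (-2) + (0) + (0) + (0)
  = 0.
Dividing by |G| = 8 gives 0/8 = 0, matching the row-orthogonality relation <chi_5, chi_4> = [chi_5 = chi_4].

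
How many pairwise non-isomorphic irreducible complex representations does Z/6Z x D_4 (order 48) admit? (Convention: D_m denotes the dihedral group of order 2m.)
30

Why: The number of irreducible complex representations of a finite group equals its number of conjugacy classes. For a direct product, #classes(G x H) = #classes(G) * #classes(H). Z/6Z has 6 classes (abelian), D_4 has 5 classes, so 6 * 5 = 30, so Z/6Z x D_4 (order 48) has exactly 30 irreducible complex representations.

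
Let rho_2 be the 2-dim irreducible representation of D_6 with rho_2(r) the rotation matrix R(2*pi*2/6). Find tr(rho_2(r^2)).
chi_{rho_2}(r^2) = 2*cos(2*pi*2*2/6) = -1

rho_2(r^2) is rotation by angle 2*pi*2*2/6, whose trace is 2*cos(2*pi*2*2/6) = -1.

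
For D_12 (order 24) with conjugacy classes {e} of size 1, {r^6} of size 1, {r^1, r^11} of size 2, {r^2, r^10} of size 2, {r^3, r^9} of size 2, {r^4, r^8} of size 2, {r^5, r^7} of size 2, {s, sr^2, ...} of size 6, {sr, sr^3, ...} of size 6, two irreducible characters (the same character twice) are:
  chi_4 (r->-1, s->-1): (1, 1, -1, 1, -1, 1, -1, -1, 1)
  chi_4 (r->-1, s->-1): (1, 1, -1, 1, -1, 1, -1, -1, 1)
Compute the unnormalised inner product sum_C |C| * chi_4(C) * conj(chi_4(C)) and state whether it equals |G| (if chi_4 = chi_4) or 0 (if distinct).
Sum = 24 = |G| = 24; so <chi_4, chi_4> = 1 (norm-1 confirms irreducibility).

Solution. Compute term by term over conjugacy classes (|C| * chi_4(C) * conj(chi_4(C))):
  1*(1)*conj(1) + 1*(1)*conj(1) + 2*(-1)*conj(-1) + 2*(1)*conj(1) + 2*(-1)*conj(-1) + 2*(1)*conj(1) + 2*(-1)*conj(-1) + 6*(-1)*conj(-1) + 6*(1)*conj(1)
  = (1) + (1) + (2) + (2) + (2) + (2) + (2) + (6) + (6)
  = 24.
Dividing by |G| = 24 gives 24/24 = 1, matching the row-orthogonality relation <chi_4, chi_4> = [chi_4 = chi_4].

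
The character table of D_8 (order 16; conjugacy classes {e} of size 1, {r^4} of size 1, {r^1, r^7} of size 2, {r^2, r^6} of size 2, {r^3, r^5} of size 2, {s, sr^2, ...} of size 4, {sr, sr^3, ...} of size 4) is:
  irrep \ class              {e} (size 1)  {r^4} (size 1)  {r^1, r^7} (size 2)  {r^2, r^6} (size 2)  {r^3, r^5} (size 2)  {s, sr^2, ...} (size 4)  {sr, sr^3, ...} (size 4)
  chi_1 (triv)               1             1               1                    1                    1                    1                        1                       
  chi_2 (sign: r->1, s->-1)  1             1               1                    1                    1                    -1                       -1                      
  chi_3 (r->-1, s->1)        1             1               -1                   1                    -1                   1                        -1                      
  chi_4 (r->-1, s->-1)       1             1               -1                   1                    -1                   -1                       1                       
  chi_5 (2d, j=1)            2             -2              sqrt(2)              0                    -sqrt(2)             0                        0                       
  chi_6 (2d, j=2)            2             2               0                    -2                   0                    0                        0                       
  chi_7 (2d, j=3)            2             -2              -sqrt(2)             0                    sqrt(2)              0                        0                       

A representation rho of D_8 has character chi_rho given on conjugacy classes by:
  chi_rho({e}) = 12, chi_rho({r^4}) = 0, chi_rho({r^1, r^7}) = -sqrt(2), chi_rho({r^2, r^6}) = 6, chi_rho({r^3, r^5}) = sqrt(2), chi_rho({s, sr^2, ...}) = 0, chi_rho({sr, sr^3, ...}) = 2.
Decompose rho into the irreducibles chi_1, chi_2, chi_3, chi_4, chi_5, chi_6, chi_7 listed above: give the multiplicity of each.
Multiplicities: chi_1: 2, chi_2: 1, chi_3: 1, chi_4: 2, chi_5: 1, chi_6: 0, chi_7: 2.

Justification: Use <chi_rho, chi> = (1/|G|) sum_C |C| * chi_rho(C) * conj(chi(C)) with |G| = 16 for each irreducible chi in the table:
  <chi_rho, chi_1> = (1/16)[1*(12)*conj(1) + 1*(0)*conj(1) + 2*(-sqrt(2))*conj(1) + 2*(6)*conj(1) + 2*(sqrt(2))*conj(1) + 4*(0)*conj(1) + 4*(2)*conj(1)]
      = (1/16)[(12) + (0) + (-2*sqrt(2)) + (12) + (2*sqrt(2)) + (0) + (8)] = 32/16 = 2
  <chi_rho, chi_2> = (1/16)[1*(12)*conj(1) + 1*(0)*conj(1) + 2*(-sqrt(2))*conj(1) + 2*(6)*conj(1) + 2*(sqrt(2))*conj(1) + 4*(0)*conj(-1) + 4*(2)*conj(-1)]
      = (1/16)[(12) + (0) + (-2*sqrt(2)) + (12) + (2*sqrt(2)) + (0) + (-8)] = 16/16 = 1
  <chi_rho, chi_3> = (1/16)[1*(12)*conj(1) + 1*(0)*conj(1) + 2*(-sqrt(2))*conj(-1) + 2*(6)*conj(1) + 2*(sqrt(2))*conj(-1) + 4*(0)*conj(1) + 4*(2)*conj(-1)]
      = (1/16)[(12) + (0) + (2*sqrt(2)) + (12) + (-2*sqrt(2)) + (0) + (-8)] = 16/16 = 1
  <chi_rho, chi_4> = (1/16)[1*(12)*conj(1) + 1*(0)*conj(1) + 2*(-sqrt(2))*conj(-1) + 2*(6)*conj(1) + 2*(sqrt(2))*conj(-1) + 4*(0)*conj(-1) + 4*(2)*conj(1)]
      = (1/16)[(12) + (0) + (2*sqrt(2)) + (12) + (-2*sqrt(2)) + (0) + (8)] = 32/16 = 2
  <chi_rho, chi_5> = (1/16)[1*(12)*conj(2) + 1*(0)*conj(-2) + 2*(-sqrt(2))*conj(sqrt(2)) + 2*(6)*conj(0) + 2*(sqrt(2))*conj(-sqrt(2)) + 4*(0)*conj(0) + 4*(2)*conj(0)]
      = (1/16)[(24) + (0) + (-4) + (0) + (-4) + (0) + (0)] = 16/16 = 1
  <chi_rho, chi_6> = (1/16)[1*(12)*conj(2) + 1*(0)*conj(2) + 2*(-sqrt(2))*conj(0) + 2*(6)*conj(-2) + 2*(sqrt(2))*conj(0) + 4*(0)*conj(0) + 4*(2)*conj(0)]
      = (1/16)[(24) + (0) + (0) + (-24) + (0) + (0) + (0)] = 0/16 = 0
  <chi_rho, chi_7> = (1/16)[1*(12)*conj(2) + 1*(0)*conj(-2) + 2*(-sqrt(2))*conj(-sqrt(2)) + 2*(6)*conj(0) + 2*(sqrt(2))*conj(sqrt(2)) + 4*(0)*conj(0) + 4*(2)*conj(0)]
      = (1/16)[(24) + (0) + (4) + (0) + (4) + (0) + (0)] = 32/16 = 2
Dimension check: dim(rho) = sum (mult * dim) = 2*1 + 1*1 + 1*1 + 2*1 + 1*2 + 0*2 + 2*2 = 12 = chi_rho(e) = 12.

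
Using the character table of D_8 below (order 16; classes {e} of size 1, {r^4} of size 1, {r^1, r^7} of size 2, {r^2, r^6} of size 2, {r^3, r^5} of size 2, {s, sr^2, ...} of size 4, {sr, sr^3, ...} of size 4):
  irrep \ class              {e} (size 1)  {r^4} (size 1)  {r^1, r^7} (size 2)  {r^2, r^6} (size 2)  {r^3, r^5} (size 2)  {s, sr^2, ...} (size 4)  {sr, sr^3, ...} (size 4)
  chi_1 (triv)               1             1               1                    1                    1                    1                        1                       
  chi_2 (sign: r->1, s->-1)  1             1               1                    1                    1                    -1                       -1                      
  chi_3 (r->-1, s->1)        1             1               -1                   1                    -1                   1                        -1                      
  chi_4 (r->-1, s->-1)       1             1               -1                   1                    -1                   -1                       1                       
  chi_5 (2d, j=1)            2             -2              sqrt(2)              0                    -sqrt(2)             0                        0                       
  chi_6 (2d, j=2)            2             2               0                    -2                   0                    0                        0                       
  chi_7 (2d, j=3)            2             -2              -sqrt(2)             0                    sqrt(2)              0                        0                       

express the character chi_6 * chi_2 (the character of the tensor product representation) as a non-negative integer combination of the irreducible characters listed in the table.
chi_6 tensor chi_2 = chi_6 (all other irreducibles have multiplicity 0).

Solution. The character of a tensor product is the pointwise product (chi_6 * chi_2)(C) = chi_6(C) * chi_2(C):
  {e}: (2)*(1), {r^4}: (2)*(1), {r^1, r^7}: (0)*(1), {r^2, r^6}: (-2)*(1), {r^3, r^5}: (0)*(1), {s, sr^2, ...}: (0)*(-1), {sr, sr^3, ...}: (0)*(-1)
so (chi_6 * chi_2) takes values
  {e} -> 2, {r^4} -> 2, {r^1, r^7} -> 0, {r^2, r^6} -> -2, {r^3, r^5} -> 0, {s, sr^2, ...} -> 0, {sr, sr^3, ...} -> 0.
Now take the inner product of this character with each irreducible chi from the table, <chi_6*chi_2, chi> = (1/16) sum_C |C| (chi_6*chi_2)(C) conj(chi(C)):
  <chi_6*chi_2, chi_1> = (1/16)[1*(2)*conj(1) + 1*(2)*conj(1) + 2*(0)*conj(1) + 2*(-2)*conj(1) + 2*(0)*conj(1) + 4*(0)*conj(1) + 4*(0)*conj(1)]
      = (1/16)[(2) + (2) + (0) + (-4) + (0) + (0) + (0)] = 0/16 = 0
  <chi_6*chi_2, chi_2> = (1/16)[1*(2)*conj(1) + 1*(2)*conj(1) + 2*(0)*conj(1) + 2*(-2)*conj(1) + 2*(0)*conj(1) + 4*(0)*conj(-1) + 4*(0)*conj(-1)]
      = (1/16)[(2) + (2) + (0) + (-4) + (0) + (0) + (0)] = 0/16 = 0
  <chi_6*chi_2, chi_3> = (1/16)[1*(2)*conj(1) + 1*(2)*conj(1) + 2*(0)*conj(-1) + 2*(-2)*conj(1) + 2*(0)*conj(-1) + 4*(0)*conj(1) + 4*(0)*conj(-1)]
      = (1/16)[(2) + (2) + (0) + (-4) + (0) + (0) + (0)] = 0/16 = 0
  <chi_6*chi_2, chi_4> = (1/16)[1*(2)*conj(1) + 1*(2)*conj(1) + 2*(0)*conj(-1) + 2*(-2)*conj(1) + 2*(0)*conj(-1) + 4*(0)*conj(-1) + 4*(0)*conj(1)]
      = (1/16)[(2) + (2) + (0) + (-4) + (0) + (0) + (0)] = 0/16 = 0
  <chi_6*chi_2, chi_5> = (1/16)[1*(2)*conj(2) + 1*(2)*conj(-2) + 2*(0)*conj(sqrt(2)) + 2*(-2)*conj(0) + 2*(0)*conj(-sqrt(2)) + 4*(0)*conj(0) + 4*(0)*conj(0)]
      = (1/16)[(4) + (-4) + (0) + (0) + (0) + (0) + (0)] = 0/16 = 0
  <chi_6*chi_2, chi_6> = (1/16)[1*(2)*conj(2) + 1*(2)*conj(2) + 2*(0)*conj(0) + 2*(-2)*conj(-2) + 2*(0)*conj(0) + 4*(0)*conj(0) + 4*(0)*conj(0)]
      = (1/16)[(4) + (4) + (0) + (8) + (0) + (0) + (0)] = 16/16 = 1
  <chi_6*chi_2, chi_7> = (1/16)[1*(2)*conj(2) + 1*(2)*conj(-2) + 2*(0)*conj(-sqrt(2)) + 2*(-2)*conj(0) + 2*(0)*conj(sqrt(2)) + 4*(0)*conj(0) + 4*(0)*conj(0)]
      = (1/16)[(4) + (-4) + (0) + (0) + (0) + (0) + (0)] = 0/16 = 0
Hence the multiplicities are chi_6: 1. Dimension check: dim(chi_6)*dim(chi_2) = 2*1 = 2 and sum (mult * dim) = 1*2 = 2.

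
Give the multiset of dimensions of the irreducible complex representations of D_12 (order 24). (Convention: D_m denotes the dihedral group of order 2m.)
Dimensions: 1, 1, 1, 1, 2, 2, 2, 2, 2

Details: There are 9 irreducibles (= number of conjugacy classes). Their dimensions d_i satisfy sum d_i^2 = |G| = 24: 1 + 1 + 1 + 1 + 4 + 4 + 4 + 4 + 4 = 24.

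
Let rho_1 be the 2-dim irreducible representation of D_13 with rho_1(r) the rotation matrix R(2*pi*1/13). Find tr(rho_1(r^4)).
chi_{rho_1}(r^4) = 2*cos(2*pi*1*4/13) = -2*cos(5*pi/13)

Derivation: rho_1(r^4) is rotation by angle 2*pi*1*4/13, whose trace is 2*cos(2*pi*1*4/13) = -2*cos(5*pi/13).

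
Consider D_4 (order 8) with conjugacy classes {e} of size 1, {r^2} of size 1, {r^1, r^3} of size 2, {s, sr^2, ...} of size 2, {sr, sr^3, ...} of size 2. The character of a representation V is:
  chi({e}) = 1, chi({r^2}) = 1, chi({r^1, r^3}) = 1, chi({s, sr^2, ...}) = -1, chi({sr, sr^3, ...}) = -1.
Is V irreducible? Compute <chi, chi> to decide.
Irreducible: <chi, chi> = 1.

<chi, chi> = (1/|G|) sum_C |C| * |chi(C)|^2 = (1/8)[1*|1|^2 + 1*|1|^2 + 2*|1|^2 + 2*|-1|^2 + 2*|-1|^2]
  = (1/8)[(1) + (1) + (2) + (2) + (2)] = 8/8 = 1.
A character is irreducible iff <chi, chi> = 1, so this representation is irreducible.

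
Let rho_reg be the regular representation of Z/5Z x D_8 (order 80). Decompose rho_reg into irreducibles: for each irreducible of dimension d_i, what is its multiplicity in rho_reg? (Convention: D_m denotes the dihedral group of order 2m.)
Each irreducible V_i of dimension d_i appears with multiplicity d_i, i.e. rho_reg = (direct sum over all irreducibles V_i) d_i V_i. The irreducible dimensions for Z/5Z x D_8 are 1, 1, 1, 1, 1, 1, 1, 1, 1, 1, 1, 1, 1, 1, 1, 1, 1, 1, 1, 1, 2, 2, 2, 2, 2, 2, 2, 2, 2, 2, 2, 2, 2, 2, 2: 20 irreducibles of dimension 1, each with multiplicity 1; 15 irreducibles of dimension 2, each with multiplicity 2. Total dimension 20*1*1 + 15*2*2 = 80 = |G|.

Argument: General theorem: in the regular representation of a finite group G, each irreducible appears with multiplicity equal to its dimension. Check: dim(rho_reg) = sum d_i^2 = 1 + 1 + 1 + 1 + 1 + 1 + 1 + 1 + 1 + 1 + 1 + 1 + 1 + 1 + 1 + 1 + 1 + 1 + 1 + 1 + 4 + 4 + 4 + 4 + 4 + 4 + 4 + 4 + 4 + 4 + 4 + 4 + 4 + 4 + 4 = 80 = |G|.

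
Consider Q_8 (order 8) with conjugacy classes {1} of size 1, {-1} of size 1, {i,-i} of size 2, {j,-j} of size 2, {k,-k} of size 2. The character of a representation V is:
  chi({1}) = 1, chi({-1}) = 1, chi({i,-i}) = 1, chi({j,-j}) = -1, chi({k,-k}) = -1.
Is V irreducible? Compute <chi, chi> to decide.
Irreducible: <chi, chi> = 1.

Proof sketch: <chi, chi> = (1/|G|) sum_C |C| * |chi(C)|^2 = (1/8)[1*|1|^2 + 1*|1|^2 + 2*|1|^2 + 2*|-1|^2 + 2*|-1|^2]
  = (1/8)[(1) + (1) + (2) + (2) + (2)] = 8/8 = 1.
A character is irreducible iff <chi, chi> = 1, so this representation is irreducible.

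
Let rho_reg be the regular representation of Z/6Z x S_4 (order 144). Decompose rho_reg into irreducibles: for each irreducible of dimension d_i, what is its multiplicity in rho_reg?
Each irreducible V_i of dimension d_i appears with multiplicity d_i, i.e. rho_reg = (direct sum over all irreducibles V_i) d_i V_i. The irreducible dimensions for Z/6Z x S_4 are 1, 1, 1, 1, 1, 1, 1, 1, 1, 1, 1, 1, 2, 2, 2, 2, 2, 2, 3, 3, 3, 3, 3, 3, 3, 3, 3, 3, 3, 3: 12 irreducibles of dimension 1, each with multiplicity 1; 6 irreducibles of dimension 2, each with multiplicity 2; 12 irreducibles of dimension 3, each with multiplicity 3. Total dimension 12*1*1 + 6*2*2 + 12*3*3 = 144 = |G|.

Solution. General theorem: in the regular representation of a finite group G, each irreducible appears with multiplicity equal to its dimension. Check: dim(rho_reg) = sum d_i^2 = 1 + 1 + 1 + 1 + 1 + 1 + 1 + 1 + 1 + 1 + 1 + 1 + 4 + 4 + 4 + 4 + 4 + 4 + 9 + 9 + 9 + 9 + 9 + 9 + 9 + 9 + 9 + 9 + 9 + 9 = 144 = |G|.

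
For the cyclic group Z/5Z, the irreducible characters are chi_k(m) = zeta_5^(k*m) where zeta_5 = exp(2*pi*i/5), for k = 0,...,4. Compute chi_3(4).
chi_3(4) = zeta_5^12 = exp(4*I*pi/5)

chi_3(4) = zeta_5^(3*4) = zeta_5^12. Since zeta_5^5 = 1, this equals zeta_5^2 = exp(2*pi*i*2/5) = exp(4*I*pi/5).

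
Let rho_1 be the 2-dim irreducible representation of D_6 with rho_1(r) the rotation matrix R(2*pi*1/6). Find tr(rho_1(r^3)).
chi_{rho_1}(r^3) = 2*cos(2*pi*1*3/6) = -2

Justification: rho_1(r^3) is rotation by angle 2*pi*1*3/6, whose trace is 2*cos(2*pi*1*3/6) = -2.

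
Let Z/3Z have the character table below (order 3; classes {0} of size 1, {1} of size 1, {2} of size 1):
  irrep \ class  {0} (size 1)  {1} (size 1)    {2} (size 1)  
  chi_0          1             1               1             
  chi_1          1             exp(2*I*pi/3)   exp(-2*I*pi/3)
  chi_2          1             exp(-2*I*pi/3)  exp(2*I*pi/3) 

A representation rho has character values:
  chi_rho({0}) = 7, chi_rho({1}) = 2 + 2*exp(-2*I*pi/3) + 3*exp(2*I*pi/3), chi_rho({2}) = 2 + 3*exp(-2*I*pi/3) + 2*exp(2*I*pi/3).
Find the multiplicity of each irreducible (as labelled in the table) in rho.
Multiplicities: chi_0: 2, chi_1: 3, chi_2: 2.

Details: Use <chi_rho, chi> = (1/|G|) sum_C |C| * chi_rho(C) * conj(chi(C)) with |G| = 3 for each irreducible chi in the table:
  <chi_rho, chi_0> = (1/3)[1*(7)*conj(1) + 1*(2 + 2*exp(-2*I*pi/3) + 3*exp(2*I*pi/3))*conj(1) + 1*(2 + 3*exp(-2*I*pi/3) + 2*exp(2*I*pi/3))*conj(1)]
      = (1/3)[(7) + (2 + 2*exp(-2*I*pi/3) + 3*exp(2*I*pi/3)) + (2 + 3*exp(-2*I*pi/3) + 2*exp(2*I*pi/3))] = 6/3 = 2
  <chi_rho, chi_1> = (1/3)[1*(7)*conj(1) + 1*(2 + 2*exp(-2*I*pi/3) + 3*exp(2*I*pi/3))*conj(exp(2*I*pi/3)) + 1*(2 + 3*exp(-2*I*pi/3) + 2*exp(2*I*pi/3))*conj(exp(-2*I*pi/3))]
      = (1/3)[(7) + (1) + (1)] = 9/3 = 3
  <chi_rho, chi_2> = (1/3)[1*(7)*conj(1) + 1*(2 + 2*exp(-2*I*pi/3) + 3*exp(2*I*pi/3))*conj(exp(-2*I*pi/3)) + 1*(2 + 3*exp(-2*I*pi/3) + 2*exp(2*I*pi/3))*conj(exp(2*I*pi/3))]
      = (1/3)[(7) + (2 + 3*exp(-2*I*pi/3) + 2*exp(2*I*pi/3)) + (2 + 2*exp(-2*I*pi/3) + 3*exp(2*I*pi/3))] = 6/3 = 2
(Exp terms are combined using exp(i*s)*conj(exp(i*t)) = exp(i*(s-t)), and sums of them are collapsed using the identity that for every m > 1 the m distinct m-th roots of unity sum to 0, e.g. 1 + exp(2*I*pi/3) + exp(-2*I*pi/3) = 0.)
Dimension check: dim(rho) = sum (mult * dim) = 2*1 + 3*1 + 2*1 = 7 = chi_rho(e) = 7.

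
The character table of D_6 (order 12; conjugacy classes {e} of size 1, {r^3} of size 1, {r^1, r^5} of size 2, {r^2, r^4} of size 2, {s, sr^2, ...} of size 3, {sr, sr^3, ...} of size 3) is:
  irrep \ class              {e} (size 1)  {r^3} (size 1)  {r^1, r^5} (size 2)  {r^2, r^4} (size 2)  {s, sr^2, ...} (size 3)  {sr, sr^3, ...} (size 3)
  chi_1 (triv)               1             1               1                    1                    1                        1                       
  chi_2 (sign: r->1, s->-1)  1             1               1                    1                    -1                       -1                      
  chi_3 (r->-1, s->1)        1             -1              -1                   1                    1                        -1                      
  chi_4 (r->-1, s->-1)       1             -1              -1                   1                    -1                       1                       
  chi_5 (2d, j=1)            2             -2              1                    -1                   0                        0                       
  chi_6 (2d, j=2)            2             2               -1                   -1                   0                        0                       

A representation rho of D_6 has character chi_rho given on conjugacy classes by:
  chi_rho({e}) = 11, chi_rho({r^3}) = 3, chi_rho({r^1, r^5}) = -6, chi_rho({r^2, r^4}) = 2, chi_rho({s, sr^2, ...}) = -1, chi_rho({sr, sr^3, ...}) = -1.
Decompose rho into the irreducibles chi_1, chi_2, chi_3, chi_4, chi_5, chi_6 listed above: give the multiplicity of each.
Multiplicities: chi_1: 0, chi_2: 1, chi_3: 2, chi_4: 2, chi_5: 0, chi_6: 3.

Use <chi_rho, chi> = (1/|G|) sum_C |C| * chi_rho(C) * conj(chi(C)) with |G| = 12 for each irreducible chi in the table:
  <chi_rho, chi_1> = (1/12)[1*(11)*conj(1) + 1*(3)*conj(1) + 2*(-6)*conj(1) + 2*(2)*conj(1) + 3*(-1)*conj(1) + 3*(-1)*conj(1)]
      = (1/12)[(11) + (3) + (-12) + (4) + (-3) + (-3)] = 0/12 = 0
  <chi_rho, chi_2> = (1/12)[1*(11)*conj(1) + 1*(3)*conj(1) + 2*(-6)*conj(1) + 2*(2)*conj(1) + 3*(-1)*conj(-1) + 3*(-1)*conj(-1)]
      = (1/12)[(11) + (3) + (-12) + (4) + (3) + (3)] = 12/12 = 1
  <chi_rho, chi_3> = (1/12)[1*(11)*conj(1) + 1*(3)*conj(-1) + 2*(-6)*conj(-1) + 2*(2)*conj(1) + 3*(-1)*conj(1) + 3*(-1)*conj(-1)]
      = (1/12)[(11) + (-3) + (12) + (4) + (-3) + (3)] = 24/12 = 2
  <chi_rho, chi_4> = (1/12)[1*(11)*conj(1) + 1*(3)*conj(-1) + 2*(-6)*conj(-1) + 2*(2)*conj(1) + 3*(-1)*conj(-1) + 3*(-1)*conj(1)]
      = (1/12)[(11) + (-3) + (12) + (4) + (3) + (-3)] = 24/12 = 2
  <chi_rho, chi_5> = (1/12)[1*(11)*conj(2) + 1*(3)*conj(-2) + 2*(-6)*conj(1) + 2*(2)*conj(-1) + 3*(-1)*conj(0) + 3*(-1)*conj(0)]
      = (1/12)[(22) + (-6) + (-12) + (-4) + (0) + (0)] = 0/12 = 0
  <chi_rho, chi_6> = (1/12)[1*(11)*conj(2) + 1*(3)*conj(2) + 2*(-6)*conj(-1) + 2*(2)*conj(-1) + 3*(-1)*conj(0) + 3*(-1)*conj(0)]
      = (1/12)[(22) + (6) + (12) + (-4) + (0) + (0)] = 36/12 = 3
Dimension check: dim(rho) = sum (mult * dim) = 0*1 + 1*1 + 2*1 + 2*1 + 0*2 + 3*2 = 11 = chi_rho(e) = 11.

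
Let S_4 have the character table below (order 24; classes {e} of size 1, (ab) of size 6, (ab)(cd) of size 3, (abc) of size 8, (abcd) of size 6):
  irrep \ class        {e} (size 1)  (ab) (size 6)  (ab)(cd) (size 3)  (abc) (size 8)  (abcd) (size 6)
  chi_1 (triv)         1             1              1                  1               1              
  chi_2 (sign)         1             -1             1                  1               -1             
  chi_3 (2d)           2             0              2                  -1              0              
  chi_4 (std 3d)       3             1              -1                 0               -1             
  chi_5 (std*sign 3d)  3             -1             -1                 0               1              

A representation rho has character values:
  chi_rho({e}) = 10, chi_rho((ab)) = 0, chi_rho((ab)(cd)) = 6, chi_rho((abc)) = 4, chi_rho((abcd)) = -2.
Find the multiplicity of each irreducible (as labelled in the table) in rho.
Multiplicities: chi_1: 2, chi_2: 3, chi_3: 1, chi_4: 1, chi_5: 0.

Argument: Use <chi_rho, chi> = (1/|G|) sum_C |C| * chi_rho(C) * conj(chi(C)) with |G| = 24 for each irreducible chi in the table:
  <chi_rho, chi_1> = (1/24)[1*(10)*conj(1) + 6*(0)*conj(1) + 3*(6)*conj(1) + 8*(4)*conj(1) + 6*(-2)*conj(1)]
      = (1/24)[(10) + (0) + (18) + (32) + (-12)] = 48/24 = 2
  <chi_rho, chi_2> = (1/24)[1*(10)*conj(1) + 6*(0)*conj(-1) + 3*(6)*conj(1) + 8*(4)*conj(1) + 6*(-2)*conj(-1)]
      = (1/24)[(10) + (0) + (18) + (32) + (12)] = 72/24 = 3
  <chi_rho, chi_3> = (1/24)[1*(10)*conj(2) + 6*(0)*conj(0) + 3*(6)*conj(2) + 8*(4)*conj(-1) + 6*(-2)*conj(0)]
      = (1/24)[(20) + (0) + (36) + (-32) + (0)] = 24/24 = 1
  <chi_rho, chi_4> = (1/24)[1*(10)*conj(3) + 6*(0)*conj(1) + 3*(6)*conj(-1) + 8*(4)*conj(0) + 6*(-2)*conj(-1)]
      = (1/24)[(30) + (0) + (-18) + (0) + (12)] = 24/24 = 1
  <chi_rho, chi_5> = (1/24)[1*(10)*conj(3) + 6*(0)*conj(-1) + 3*(6)*conj(-1) + 8*(4)*conj(0) + 6*(-2)*conj(1)]
      = (1/24)[(30) + (0) + (-18) + (0) + (-12)] = 0/24 = 0
Dimension check: dim(rho) = sum (mult * dim) = 2*1 + 3*1 + 1*2 + 1*3 + 0*3 = 10 = chi_rho(e) = 10.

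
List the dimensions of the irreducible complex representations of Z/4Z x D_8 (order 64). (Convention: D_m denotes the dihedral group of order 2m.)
Dimensions: 1, 1, 1, 1, 1, 1, 1, 1, 1, 1, 1, 1, 1, 1, 1, 1, 2, 2, 2, 2, 2, 2, 2, 2, 2, 2, 2, 2

Justification: There are 28 irreducibles (= number of conjugacy classes). Their dimensions d_i satisfy sum d_i^2 = |G| = 64: 1 + 1 + 1 + 1 + 1 + 1 + 1 + 1 + 1 + 1 + 1 + 1 + 1 + 1 + 1 + 1 + 4 + 4 + 4 + 4 + 4 + 4 + 4 + 4 + 4 + 4 + 4 + 4 = 64. (For the product with Z/4Z: each of the 4 1-dim characters of Z/4Z tensors with each irrep of D_8, giving 4 copies of each D_8-dimension.)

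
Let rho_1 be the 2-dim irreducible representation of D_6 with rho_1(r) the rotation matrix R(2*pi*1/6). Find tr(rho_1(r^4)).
chi_{rho_1}(r^4) = 2*cos(2*pi*1*4/6) = -1

Explanation: rho_1(r^4) is rotation by angle 2*pi*1*4/6, whose trace is 2*cos(2*pi*1*4/6) = -1.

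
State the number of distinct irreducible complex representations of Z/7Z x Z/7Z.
49

Working: The number of irreducible complex representations of a finite group equals its number of conjugacy classes. Z/7Z x Z/7Z is abelian of order 49, so every element is its own conjugacy class: 49 classes, so Z/7Z x Z/7Z (order 49) has exactly 49 irreducible complex representations.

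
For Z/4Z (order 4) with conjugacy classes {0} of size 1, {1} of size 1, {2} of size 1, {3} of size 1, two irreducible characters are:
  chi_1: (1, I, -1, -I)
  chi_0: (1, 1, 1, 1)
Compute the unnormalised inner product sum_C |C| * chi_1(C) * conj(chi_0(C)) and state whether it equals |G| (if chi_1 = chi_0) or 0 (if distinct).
Sum = 0; so <chi_1, chi_0> = 0 (distinct irreducibles are orthogonal).

Derivation: Compute term by term over conjugacy classes (|C| * chi_1(C) * conj(chi_0(C))):
  1*(1)*conj(1) + 1*(I)*conj(1) + 1*(-1)*conj(1) + 1*(-I)*conj(1)
  = (1) + (I) + (-1) + (-I)
  = 0.
(Exp terms are combined using exp(i*s)*conj(exp(i*t)) = exp(i*(s-t)), and sums of them are collapsed using the identity that for every m > 1 the m distinct m-th roots of unity sum to 0, e.g. 1 + exp(2*I*pi/3) + exp(-2*I*pi/3) = 0.)
Dividing by |G| = 4 gives 0/4 = 0, matching the row-orthogonality relation <chi_1, chi_0> = [chi_1 = chi_0].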